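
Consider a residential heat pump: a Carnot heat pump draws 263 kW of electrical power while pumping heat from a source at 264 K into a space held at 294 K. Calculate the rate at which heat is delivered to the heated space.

The Carnot heat-pump COP is COP_HP = T_H/(T_H − T_C) = 294.00/30.00 = 9.8000.
Q_H = COP_HP · W = 9.8000 × 263 = 2580 kW.

Q̇_H ≈ 2580 kW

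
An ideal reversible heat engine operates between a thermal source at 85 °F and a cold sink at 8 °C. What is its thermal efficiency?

η ≈ 0.0709

T_H = 85 °F → (85 − 32) × 5/9 = 29.44 °C = 302.59 K.
T_C = 8 °C → 8 + 273.15 = 281.15 K.
η_rev = 1 − T_C/T_H = 1 − 281.15/302.59 = 0.0709.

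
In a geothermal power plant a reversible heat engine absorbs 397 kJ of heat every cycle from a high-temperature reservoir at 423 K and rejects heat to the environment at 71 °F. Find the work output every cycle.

W ≈ 120.3 kJ

T_C = 71 °F → (71 − 32) × 5/9 = 21.67 °C = 294.82 K.
η_rev = 1 − T_C/T_H = 1 − 294.82/423.00 = 0.3030.
W = η·Q_H = 0.3030 × 397 = 120.3 kJ.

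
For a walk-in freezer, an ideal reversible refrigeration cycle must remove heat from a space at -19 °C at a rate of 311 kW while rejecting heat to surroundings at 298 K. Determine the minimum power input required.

T_C = -19 °C → -19 + 273.15 = 254.15 K.
For a reversible refrigerator, COP_R = T_C/(T_H − T_C) = 254.15/43.85 = 5.7959.
W = Q_C/COP_R = 311/5.7959 = 53.7 kW.

Ẇ_in ≈ 53.7 kW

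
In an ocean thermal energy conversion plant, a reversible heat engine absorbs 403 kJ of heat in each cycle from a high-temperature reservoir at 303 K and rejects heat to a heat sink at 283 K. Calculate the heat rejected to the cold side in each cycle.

Carnot efficiency: η = 1 − T_C/T_H = 1 − 283.00/303.00 = 0.0660.
For a reversible cycle Q_C/Q_H = T_C/T_H, so Q_C = 403 × 283.00/303.00 = 376 kJ.

Q_C ≈ 376 kJ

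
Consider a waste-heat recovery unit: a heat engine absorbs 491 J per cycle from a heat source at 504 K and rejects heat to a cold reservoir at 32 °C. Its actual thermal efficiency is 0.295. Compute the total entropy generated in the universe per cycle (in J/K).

T_C = 32 °C → 32 + 273.15 = 305.15 K.
W = η·Q_H = 0.295 × 491 = 144.8 J, so Q_C = Q_H − W = 346.2 J.
Reservoir entropy changes: ΔS_H = −Q_H/T_H = −491/504.00 = -0.9742 J/K and ΔS_C = +Q_C/T_C = 346.2/305.15 = 1.134 J/K.
ΔS_univ = −Q_H/T_H + Q_C/T_C = 0.160 J/K (> 0, since η = 0.295 < η_Carnot = 0.395).

ΔS_univ ≈ 0.160 J/K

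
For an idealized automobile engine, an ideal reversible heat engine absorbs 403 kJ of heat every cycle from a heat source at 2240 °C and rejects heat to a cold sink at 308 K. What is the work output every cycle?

T_H = 2240 °C → 2240 + 273.15 = 2513.15 K.
Carnot efficiency: η = 1 − T_C/T_H = 1 − 308.00/2513.15 = 0.8774.
W = η·Q_H = 0.8774 × 403 = 354 kJ.

W ≈ 354 kJ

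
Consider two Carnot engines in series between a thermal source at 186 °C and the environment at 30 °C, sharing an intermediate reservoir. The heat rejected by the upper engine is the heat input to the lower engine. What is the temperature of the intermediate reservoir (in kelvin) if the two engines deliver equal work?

T_H = 186 °C → 186 + 273.15 = 459.15 K.
T_C = 30 °C → 30 + 273.15 = 303.15 K.
For reversible stages Q_m = Q_H·(T_m/T_H). Setting W₁ = Q_H(1 − T_m/T_H) equal to W₂ = Q_m(1 − T_C/T_m) = Q_H·(T_m − T_C)/T_H gives T_H − T_m = T_m − T_C, so T_m = (T_H + T_C)/2 = (459.15 + 303.15)/2 = 381.1 K.

T_m ≈ 381.1 K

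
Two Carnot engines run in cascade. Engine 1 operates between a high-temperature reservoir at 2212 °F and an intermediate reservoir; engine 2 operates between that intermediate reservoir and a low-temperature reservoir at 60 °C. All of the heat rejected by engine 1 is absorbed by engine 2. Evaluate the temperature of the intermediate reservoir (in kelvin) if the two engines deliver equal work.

T_m ≈ 909 K

T_H = 2212 °F → (2212 − 32) × 5/9 = 1211.11 °C = 1484.26 K.
T_C = 60 °C → 60 + 273.15 = 333.15 K.
For reversible stages Q_m = Q_H·(T_m/T_H). Setting W₁ = Q_H(1 − T_m/T_H) equal to W₂ = Q_m(1 − T_C/T_m) = Q_H·(T_m − T_C)/T_H gives T_H − T_m = T_m − T_C, so T_m = (T_H + T_C)/2 = (1484.26 + 333.15)/2 = 909 K.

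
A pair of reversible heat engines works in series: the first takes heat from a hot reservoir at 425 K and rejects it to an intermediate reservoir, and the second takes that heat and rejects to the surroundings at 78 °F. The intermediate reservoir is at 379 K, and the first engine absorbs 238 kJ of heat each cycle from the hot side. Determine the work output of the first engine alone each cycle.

T_C = 78 °F → (78 − 32) × 5/9 = 25.56 °C = 298.71 K.
First-stage efficiency η₁ = 1 − T_m/T_H = 1 − 379.00/425.00 = 0.1082.
W₁ = η₁·Q_H = 0.1082 × 238 = 25.76 kJ.

W₁ ≈ 25.76 kJ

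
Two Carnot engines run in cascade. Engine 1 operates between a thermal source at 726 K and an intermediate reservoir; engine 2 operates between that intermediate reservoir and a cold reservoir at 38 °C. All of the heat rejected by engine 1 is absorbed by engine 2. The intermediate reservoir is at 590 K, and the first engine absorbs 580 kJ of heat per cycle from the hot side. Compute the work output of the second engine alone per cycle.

T_C = 38 °C → 38 + 273.15 = 311.15 K.
Heat entering the second stage: Q_m = Q_H·(T_m/T_H) = 580 × 590.00/726.00 = 471 kJ.
Second-stage efficiency η₂ = 1 − T_C/T_m = 1 − 311.15/590.00 = 0.4726, so W₂ = η₂·Q_m = 223 kJ.

W₂ ≈ 223 kJ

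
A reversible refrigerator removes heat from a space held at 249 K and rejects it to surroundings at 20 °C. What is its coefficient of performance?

T_H = 20 °C → 20 + 273.15 = 293.15 K.
COP_R = T_C/(T_H − T_C) = 249.00/(293.15 − 249.00) = 5.64.

COP_R ≈ 5.64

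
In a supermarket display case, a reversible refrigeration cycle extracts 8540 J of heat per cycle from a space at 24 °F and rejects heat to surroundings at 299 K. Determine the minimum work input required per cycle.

W_in ≈ 963 J

T_C = 24 °F → (24 − 32) × 5/9 = -4.44 °C = 268.71 K.
COP_R = T_C/(T_H − T_C) = 268.71/30.29 = 8.8698.
W = Q_C/COP_R = 8540/8.8698 = 963 J.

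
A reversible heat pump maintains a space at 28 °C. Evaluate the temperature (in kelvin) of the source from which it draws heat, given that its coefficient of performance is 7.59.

T_H = 28 °C → 28 + 273.15 = 301.15 K.
COP_HP = T_H/(T_H − T_C) ⇒ T_C = T_H·(COP_HP − 1)/COP_HP = 301.15 × (7.59 − 1)/7.59 = 261 K.

T_C ≈ 261 K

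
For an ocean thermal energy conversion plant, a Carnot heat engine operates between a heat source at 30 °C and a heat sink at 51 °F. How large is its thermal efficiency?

T_H = 30 °C → 30 + 273.15 = 303.15 K.
T_C = 51 °F → (51 − 32) × 5/9 = 10.56 °C = 283.71 K.
Carnot efficiency: η = 1 − T_C/T_H = 1 − 283.71/303.15 = 0.0641.

η ≈ 0.0641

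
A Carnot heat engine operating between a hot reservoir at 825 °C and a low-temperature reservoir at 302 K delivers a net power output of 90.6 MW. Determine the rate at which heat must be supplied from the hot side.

T_H = 825 °C → 825 + 273.15 = 1098.15 K.
The Carnot efficiency is η = 1 − T_C/T_H = 1 − 302.00/1098.15 = 0.7250.
Q_H = W/η = 90.6/0.7250 = 125 MW.

Q̇_H ≈ 125 MW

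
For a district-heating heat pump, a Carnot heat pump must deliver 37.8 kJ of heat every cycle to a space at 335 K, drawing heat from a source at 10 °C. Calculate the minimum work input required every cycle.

T_C = 10 °C → 10 + 273.15 = 283.15 K.
The Carnot heat-pump COP is COP_HP = T_H/(T_H − T_C) = 335.00/51.85 = 6.4609.
W = Q_H/COP_HP = 37.8/6.4609 = 5.85 kJ.

W_in ≈ 5.85 kJ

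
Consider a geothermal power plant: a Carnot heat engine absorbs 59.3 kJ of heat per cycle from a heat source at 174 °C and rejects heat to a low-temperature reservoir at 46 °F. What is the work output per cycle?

W ≈ 22.0 kJ

T_H = 174 °C → 174 + 273.15 = 447.15 K.
T_C = 46 °F → (46 − 32) × 5/9 = 7.78 °C = 280.93 K.
Since the cycle is reversible, η = 1 − T_C/T_H = 1 − 280.93/447.15 = 0.3717.
W = η·Q_H = 0.3717 × 59.3 = 22.0 kJ.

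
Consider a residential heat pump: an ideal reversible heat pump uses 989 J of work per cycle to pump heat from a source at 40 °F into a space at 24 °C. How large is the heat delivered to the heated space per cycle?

Q_H ≈ 15000 J

T_H = 24 °C → 24 + 273.15 = 297.15 K.
T_C = 40 °F → (40 − 32) × 5/9 = 4.44 °C = 277.59 K.
For a reversible heat pump, COP_HP = T_H/(T_H − T_C) = 297.15/19.56 = 15.1952.
Q_H = COP_HP · W = 15.1952 × 989 = 15000 J.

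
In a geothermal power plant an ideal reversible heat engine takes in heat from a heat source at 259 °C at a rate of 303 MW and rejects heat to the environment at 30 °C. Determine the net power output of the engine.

T_H = 259 °C → 259 + 273.15 = 532.15 K.
T_C = 30 °C → 30 + 273.15 = 303.15 K.
The Carnot efficiency is η = 1 − T_C/T_H = 1 − 303.15/532.15 = 0.4303.
W = η·Q_H = 0.4303 × 303 = 130 MW.

Ẇ ≈ 130 MW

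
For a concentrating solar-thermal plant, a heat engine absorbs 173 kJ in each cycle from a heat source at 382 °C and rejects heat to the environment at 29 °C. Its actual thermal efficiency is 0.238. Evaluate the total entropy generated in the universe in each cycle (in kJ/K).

ΔS_univ ≈ 0.172 kJ/K

T_H = 382 °C → 382 + 273.15 = 655.15 K.
T_C = 29 °C → 29 + 273.15 = 302.15 K.
W = η·Q_H = 0.238 × 173 = 41.17 kJ, so Q_C = Q_H − W = 131.8 kJ.
Reservoir entropy changes: ΔS_H = −Q_H/T_H = −173/655.15 = -0.2641 kJ/K and ΔS_C = +Q_C/T_C = 131.8/302.15 = 0.4363 kJ/K.
ΔS_univ = −Q_H/T_H + Q_C/T_C = 0.172 kJ/K (> 0, since η = 0.238 < η_Carnot = 0.539).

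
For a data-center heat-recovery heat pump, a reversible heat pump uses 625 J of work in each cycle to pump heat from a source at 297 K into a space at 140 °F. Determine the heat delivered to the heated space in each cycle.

T_H = 140 °F → (140 − 32) × 5/9 = 60.00 °C = 333.15 K.
The Carnot heat-pump COP is COP_HP = T_H/(T_H − T_C) = 333.15/36.15 = 9.2158.
Q_H = COP_HP · W = 9.2158 × 625 = 5760 J.

Q_H ≈ 5760 J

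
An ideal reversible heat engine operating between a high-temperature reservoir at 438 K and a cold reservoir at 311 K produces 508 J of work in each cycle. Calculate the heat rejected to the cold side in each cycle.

Q_C ≈ 1240 J

Carnot efficiency: η = 1 − T_C/T_H = 1 − 311.00/438.00 = 0.2900.
Since Q_C/Q_H = T_C/T_H and Q_H = W/η, Q_C = W·T_C/(T_H − T_C) = 508 × 311.00/127.00 = 1240 J.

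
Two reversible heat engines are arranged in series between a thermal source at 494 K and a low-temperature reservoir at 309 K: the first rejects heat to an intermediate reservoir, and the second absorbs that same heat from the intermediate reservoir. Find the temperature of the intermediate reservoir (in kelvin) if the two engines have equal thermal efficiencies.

T_m ≈ 391 K

Equal efficiencies require 1 − T_m/T_H = 1 − T_C/T_m, i.e. T_m/T_H = T_C/T_m, so T_m = √(T_H·T_C) = √(494.00 × 309.00) = 391 K.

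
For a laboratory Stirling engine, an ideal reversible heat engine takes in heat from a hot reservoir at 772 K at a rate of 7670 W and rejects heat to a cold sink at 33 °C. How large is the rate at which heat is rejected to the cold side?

T_C = 33 °C → 33 + 273.15 = 306.15 K.
Carnot efficiency: η = 1 − T_C/T_H = 1 − 306.15/772.00 = 0.6034.
For a reversible cycle Q_C/Q_H = T_C/T_H, so Q_C = 7670 × 306.15/772.00 = 3040 W.

Q̇_C ≈ 3040 W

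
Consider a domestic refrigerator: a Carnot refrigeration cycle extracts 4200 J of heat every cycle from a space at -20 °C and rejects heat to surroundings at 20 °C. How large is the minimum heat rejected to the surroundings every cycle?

T_H = 20 °C → 20 + 273.15 = 293.15 K.
T_C = -20 °C → -20 + 273.15 = 253.15 K.
For a reversible cycle Q_H/Q_C = T_H/T_C, so Q_H = Q_C·T_H/T_C = 4200 × 293.15/253.15 = 4864 J.

Q_H ≈ 4864 J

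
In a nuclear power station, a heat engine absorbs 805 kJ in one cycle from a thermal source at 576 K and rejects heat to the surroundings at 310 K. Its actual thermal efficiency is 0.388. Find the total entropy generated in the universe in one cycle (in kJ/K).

W = η·Q_H = 0.388 × 805 = 312.3 kJ, so Q_C = Q_H − W = 492.7 kJ.
The hot reservoir loses entropy Q_H/T_H = 805/576.00 = 1.398 kJ/K; the cold reservoir gains Q_C/T_C = 492.7/310.00 = 1.589 kJ/K.
ΔS_univ = −Q_H/T_H + Q_C/T_C = 0.192 kJ/K (> 0, since η = 0.388 < η_Carnot = 0.462).

ΔS_univ ≈ 0.192 kJ/K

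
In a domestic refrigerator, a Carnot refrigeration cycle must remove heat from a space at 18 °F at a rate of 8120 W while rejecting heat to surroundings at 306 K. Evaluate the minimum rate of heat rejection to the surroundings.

Q̇_H ≈ 9360 W

T_C = 18 °F → (18 − 32) × 5/9 = -7.78 °C = 265.37 K.
For a reversible cycle Q_H/Q_C = T_H/T_C, so Q_H = Q_C·T_H/T_C = 8120 × 306.00/265.37 = 9360 W.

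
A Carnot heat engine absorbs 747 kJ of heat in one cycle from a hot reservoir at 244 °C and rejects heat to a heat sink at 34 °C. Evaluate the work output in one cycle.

T_H = 244 °C → 244 + 273.15 = 517.15 K.
T_C = 34 °C → 34 + 273.15 = 307.15 K.
For a reversible engine, η = 1 − T_C/T_H = 1 − 307.15/517.15 = 0.4061.
W = η·Q_H = 0.4061 × 747 = 303 kJ.

W ≈ 303 kJ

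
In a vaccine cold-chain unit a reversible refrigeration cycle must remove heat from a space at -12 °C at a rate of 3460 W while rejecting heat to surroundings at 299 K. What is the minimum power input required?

Ẇ_in ≈ 501 W

T_C = -12 °C → -12 + 273.15 = 261.15 K.
Carnot COP: COP_R = T_C/(T_H − T_C) = 261.15/37.85 = 6.8996.
W = Q_C/COP_R = 3460/6.8996 = 501 W.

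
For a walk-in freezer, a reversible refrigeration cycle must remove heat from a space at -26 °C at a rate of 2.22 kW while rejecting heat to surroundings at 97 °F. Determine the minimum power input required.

T_H = 97 °F → (97 − 32) × 5/9 = 36.11 °C = 309.26 K.
T_C = -26 °C → -26 + 273.15 = 247.15 K.
Carnot COP: COP_R = T_C/(T_H − T_C) = 247.15/62.11 = 3.9792.
W = Q_C/COP_R = 2.22/3.9792 = 0.558 kW.

Ẇ_in ≈ 0.558 kW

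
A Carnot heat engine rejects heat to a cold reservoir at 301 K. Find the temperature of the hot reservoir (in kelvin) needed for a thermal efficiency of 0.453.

T_H ≈ 550.3 K

From η = 1 − T_C/T_H, solving for T_H gives T_H = T_C/(1 − η) = 301.00/(1 − 0.453) = 550.3 K.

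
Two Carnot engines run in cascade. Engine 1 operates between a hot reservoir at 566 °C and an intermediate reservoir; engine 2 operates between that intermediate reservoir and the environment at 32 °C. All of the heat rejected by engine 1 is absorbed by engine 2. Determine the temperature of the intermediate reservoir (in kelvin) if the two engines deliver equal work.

T_H = 566 °C → 566 + 273.15 = 839.15 K.
T_C = 32 °C → 32 + 273.15 = 305.15 K.
For reversible stages Q_m = Q_H·(T_m/T_H). Setting W₁ = Q_H(1 − T_m/T_H) equal to W₂ = Q_m(1 − T_C/T_m) = Q_H·(T_m − T_C)/T_H gives T_H − T_m = T_m − T_C, so T_m = (T_H + T_C)/2 = (839.15 + 305.15)/2 = 572.1 K.

T_m ≈ 572.1 K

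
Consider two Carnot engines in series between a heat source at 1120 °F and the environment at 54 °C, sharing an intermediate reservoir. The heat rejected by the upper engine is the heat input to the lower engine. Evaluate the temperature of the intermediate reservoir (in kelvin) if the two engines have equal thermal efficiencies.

T_H = 1120 °F → (1120 − 32) × 5/9 = 604.44 °C = 877.59 K.
T_C = 54 °C → 54 + 273.15 = 327.15 K.
Equal efficiencies require 1 − T_m/T_H = 1 − T_C/T_m, i.e. T_m/T_H = T_C/T_m, so T_m = √(T_H·T_C) = √(877.59 × 327.15) = 535.8 K.

T_m ≈ 535.8 K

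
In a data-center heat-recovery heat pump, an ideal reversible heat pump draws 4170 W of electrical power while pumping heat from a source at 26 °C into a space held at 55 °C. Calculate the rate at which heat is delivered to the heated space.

T_H = 55 °C → 55 + 273.15 = 328.15 K.
T_C = 26 °C → 26 + 273.15 = 299.15 K.
COP_HP = T_H/(T_H − T_C) = 328.15/29.00 = 11.3155.
Q_H = COP_HP · W = 11.3155 × 4170 = 47190 W.

Q̇_H ≈ 47190 W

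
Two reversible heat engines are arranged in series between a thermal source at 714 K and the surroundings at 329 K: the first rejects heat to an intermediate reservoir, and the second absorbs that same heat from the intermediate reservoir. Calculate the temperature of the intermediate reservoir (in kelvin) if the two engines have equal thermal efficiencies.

Equal efficiencies require 1 − T_m/T_H = 1 − T_C/T_m, i.e. T_m/T_H = T_C/T_m, so T_m = √(T_H·T_C) = √(714.00 × 329.00) = 485 K.

T_m ≈ 485 K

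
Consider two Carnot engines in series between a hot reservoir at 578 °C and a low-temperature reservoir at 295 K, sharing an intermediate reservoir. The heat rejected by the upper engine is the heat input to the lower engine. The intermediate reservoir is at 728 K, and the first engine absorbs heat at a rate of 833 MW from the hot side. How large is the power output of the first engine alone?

Ẇ₁ ≈ 120.5 MW

T_H = 578 °C → 578 + 273.15 = 851.15 K.
First-stage efficiency η₁ = 1 − T_m/T_H = 1 − 728.00/851.15 = 0.1447.
W₁ = η₁·Q_H = 0.1447 × 833 = 120.5 MW.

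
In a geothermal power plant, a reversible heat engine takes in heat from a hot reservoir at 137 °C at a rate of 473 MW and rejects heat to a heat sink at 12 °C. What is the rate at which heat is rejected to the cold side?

T_H = 137 °C → 137 + 273.15 = 410.15 K.
T_C = 12 °C → 12 + 273.15 = 285.15 K.
For a reversible engine, η = 1 − T_C/T_H = 1 − 285.15/410.15 = 0.3048.
For a reversible cycle Q_C/Q_H = T_C/T_H, so Q_C = 473 × 285.15/410.15 = 329 MW.

Q̇_C ≈ 329 MW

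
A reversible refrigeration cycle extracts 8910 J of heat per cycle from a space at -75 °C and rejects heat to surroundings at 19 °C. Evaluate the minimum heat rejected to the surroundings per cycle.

T_H = 19 °C → 19 + 273.15 = 292.15 K.
T_C = -75 °C → -75 + 273.15 = 198.15 K.
For a reversible cycle Q_H/Q_C = T_H/T_C, so Q_H = Q_C·T_H/T_C = 8910 × 292.15/198.15 = 13100 J.

Q_H ≈ 13100 J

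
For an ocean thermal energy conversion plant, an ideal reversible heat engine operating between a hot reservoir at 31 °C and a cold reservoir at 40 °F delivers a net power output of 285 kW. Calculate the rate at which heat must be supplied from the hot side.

Q̇_H ≈ 3264 kW

T_H = 31 °C → 31 + 273.15 = 304.15 K.
T_C = 40 °F → (40 − 32) × 5/9 = 4.44 °C = 277.59 K.
Since the cycle is reversible, η = 1 − T_C/T_H = 1 − 277.59/304.15 = 0.0873.
Q_H = W/η = 285/0.0873 = 3264 kW.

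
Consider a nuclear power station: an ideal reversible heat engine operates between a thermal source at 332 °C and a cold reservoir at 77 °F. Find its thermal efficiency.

T_H = 332 °C → 332 + 273.15 = 605.15 K.
T_C = 77 °F → (77 − 32) × 5/9 = 25.00 °C = 298.15 K.
Carnot efficiency: η = 1 − T_C/T_H = 1 − 298.15/605.15 = 0.507.

η ≈ 0.507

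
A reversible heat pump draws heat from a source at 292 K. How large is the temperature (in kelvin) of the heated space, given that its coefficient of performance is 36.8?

T_H ≈ 300.2 K

COP_HP = T_H/(T_H − T_C) ⇒ T_H = T_C·COP_HP/(COP_HP − 1) = 292.00 × 36.8/(36.8 − 1) = 300.2 K.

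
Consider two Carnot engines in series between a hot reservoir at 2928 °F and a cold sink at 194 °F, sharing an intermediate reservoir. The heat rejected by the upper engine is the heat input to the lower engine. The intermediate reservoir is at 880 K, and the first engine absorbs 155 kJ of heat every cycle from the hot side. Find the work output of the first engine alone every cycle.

W₁ ≈ 82.53 kJ

T_H = 2928 °F → (2928 − 32) × 5/9 = 1608.89 °C = 1882.04 K.
T_C = 194 °F → (194 − 32) × 5/9 = 90.00 °C = 363.15 K.
First-stage efficiency η₁ = 1 − T_m/T_H = 1 − 880.00/1882.04 = 0.5324.
W₁ = η₁·Q_H = 0.5324 × 155 = 82.53 kJ.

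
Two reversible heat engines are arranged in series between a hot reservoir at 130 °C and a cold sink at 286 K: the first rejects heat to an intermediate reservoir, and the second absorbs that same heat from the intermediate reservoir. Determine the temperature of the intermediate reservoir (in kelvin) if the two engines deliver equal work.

T_H = 130 °C → 130 + 273.15 = 403.15 K.
For reversible stages Q_m = Q_H·(T_m/T_H). Setting W₁ = Q_H(1 − T_m/T_H) equal to W₂ = Q_m(1 − T_C/T_m) = Q_H·(T_m − T_C)/T_H gives T_H − T_m = T_m − T_C, so T_m = (T_H + T_C)/2 = (403.15 + 286.00)/2 = 345 K.

T_m ≈ 345 K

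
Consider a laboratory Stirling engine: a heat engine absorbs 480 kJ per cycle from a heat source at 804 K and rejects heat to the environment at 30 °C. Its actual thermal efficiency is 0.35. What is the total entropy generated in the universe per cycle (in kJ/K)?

T_C = 30 °C → 30 + 273.15 = 303.15 K.
W = η·Q_H = 0.35 × 480 = 168.0 kJ, so Q_C = Q_H − W = 312.0 kJ.
The hot reservoir loses entropy Q_H/T_H = 480/804.00 = 0.5970 kJ/K; the cold reservoir gains Q_C/T_C = 312.0/303.15 = 1.029 kJ/K.
ΔS_univ = −Q_H/T_H + Q_C/T_C = 0.4322 kJ/K (> 0, since η = 0.35 < η_Carnot = 0.623).

ΔS_univ ≈ 0.4322 kJ/K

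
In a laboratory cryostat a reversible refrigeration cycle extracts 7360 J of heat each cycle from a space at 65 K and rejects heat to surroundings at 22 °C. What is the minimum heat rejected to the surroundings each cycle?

Q_H ≈ 33400 J

T_H = 22 °C → 22 + 273.15 = 295.15 K.
For a reversible cycle Q_H/Q_C = T_H/T_C, so Q_H = Q_C·T_H/T_C = 7360 × 295.15/65.00 = 33400 J.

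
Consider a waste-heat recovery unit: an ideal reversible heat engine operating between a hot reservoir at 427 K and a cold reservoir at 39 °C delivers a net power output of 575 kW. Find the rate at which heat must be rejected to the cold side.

Q̇_C ≈ 1563 kW

T_C = 39 °C → 39 + 273.15 = 312.15 K.
For a reversible engine, η = 1 − T_C/T_H = 1 − 312.15/427.00 = 0.2690.
Since Q_C/Q_H = T_C/T_H and Q_H = W/η, Q_C = W·T_C/(T_H − T_C) = 575 × 312.15/114.85 = 1563 kW.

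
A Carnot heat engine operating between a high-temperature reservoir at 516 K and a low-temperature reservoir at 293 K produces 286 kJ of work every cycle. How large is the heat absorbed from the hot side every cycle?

For a reversible engine, η = 1 − T_C/T_H = 1 − 293.00/516.00 = 0.4322.
Q_H = W/η = 286/0.4322 = 662 kJ.

Q_H ≈ 662 kJ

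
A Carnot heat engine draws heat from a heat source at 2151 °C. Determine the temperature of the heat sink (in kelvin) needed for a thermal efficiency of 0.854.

T_H = 2151 °C → 2151 + 273.15 = 2424.15 K.
From η = 1 − T_C/T_H, T_C = T_H·(1 − η) = 2424.15 × (1 − 0.854) = 353.9 K.

T_C ≈ 353.9 K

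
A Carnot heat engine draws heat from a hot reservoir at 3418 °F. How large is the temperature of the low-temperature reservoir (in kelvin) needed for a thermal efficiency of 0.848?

T_H = 3418 °F → (3418 − 32) × 5/9 = 1881.11 °C = 2154.26 K.
From η = 1 − T_C/T_H, T_C = T_H·(1 − η) = 2154.26 × (1 − 0.848) = 327 K.

T_C ≈ 327 K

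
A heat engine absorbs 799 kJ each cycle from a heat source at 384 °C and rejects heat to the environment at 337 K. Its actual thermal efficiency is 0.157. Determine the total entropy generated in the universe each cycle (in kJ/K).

ΔS_univ ≈ 0.7828 kJ/K

T_H = 384 °C → 384 + 273.15 = 657.15 K.
W = η·Q_H = 0.157 × 799 = 125.4 kJ, so Q_C = Q_H − W = 673.6 kJ.
Entropy balance on the reservoirs: −Q_H/T_H = -1.216 kJ/K, +Q_C/T_C = 1.999 kJ/K.
ΔS_univ = −Q_H/T_H + Q_C/T_C = 0.7828 kJ/K (> 0, since η = 0.157 < η_Carnot = 0.487).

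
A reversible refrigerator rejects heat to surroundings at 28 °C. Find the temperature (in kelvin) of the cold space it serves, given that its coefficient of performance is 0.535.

T_C ≈ 105.0 K

T_H = 28 °C → 28 + 273.15 = 301.15 K.
COP_R = T_C/(T_H − T_C) ⇒ T_C = T_H·COP_R/(1 + COP_R) = 301.15 × 0.535/(1 + 0.535) = 105.0 K.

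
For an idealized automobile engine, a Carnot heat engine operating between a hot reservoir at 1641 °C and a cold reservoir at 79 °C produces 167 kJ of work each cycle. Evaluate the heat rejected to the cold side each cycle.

Q_C ≈ 37.6 kJ

T_H = 1641 °C → 1641 + 273.15 = 1914.15 K.
T_C = 79 °C → 79 + 273.15 = 352.15 K.
For a reversible engine, η = 1 − T_C/T_H = 1 − 352.15/1914.15 = 0.8160.
Since Q_C/Q_H = T_C/T_H and Q_H = W/η, Q_C = W·T_C/(T_H − T_C) = 167 × 352.15/1562.00 = 37.6 kJ.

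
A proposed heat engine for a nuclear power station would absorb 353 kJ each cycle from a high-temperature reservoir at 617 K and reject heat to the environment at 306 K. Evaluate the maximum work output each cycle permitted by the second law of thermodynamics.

The second-law ceiling is the Carnot efficiency, η_max = 1 − T_C/T_H = 1 − 306.00/617.00 = 0.5041.
W_max = η_max · Q_H = 0.5041 × 353 = 178 kJ.

W_max ≈ 178 kJ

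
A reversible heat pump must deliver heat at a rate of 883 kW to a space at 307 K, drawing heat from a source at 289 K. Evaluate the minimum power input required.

Ẇ_in ≈ 51.8 kW

For a reversible heat pump, COP_HP = T_H/(T_H − T_C) = 307.00/18.00 = 17.0556.
W = Q_H/COP_HP = 883/17.0556 = 51.8 kW.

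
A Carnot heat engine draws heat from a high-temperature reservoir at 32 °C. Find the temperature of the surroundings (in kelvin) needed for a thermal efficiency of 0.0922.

T_H = 32 °C → 32 + 273.15 = 305.15 K.
From η = 1 − T_C/T_H, T_C = T_H·(1 − η) = 305.15 × (1 − 0.0922) = 277.0 K.

T_C ≈ 277.0 K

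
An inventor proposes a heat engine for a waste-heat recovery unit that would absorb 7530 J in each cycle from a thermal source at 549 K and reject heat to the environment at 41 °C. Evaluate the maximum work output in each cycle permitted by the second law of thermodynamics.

W_max ≈ 3221 J

T_C = 41 °C → 41 + 273.15 = 314.15 K.
The upper bound on efficiency is η_max = 1 − T_C/T_H = 1 − 314.15/549.00 = 0.4278.
W_max = η_max · Q_H = 0.4278 × 7530 = 3221 J.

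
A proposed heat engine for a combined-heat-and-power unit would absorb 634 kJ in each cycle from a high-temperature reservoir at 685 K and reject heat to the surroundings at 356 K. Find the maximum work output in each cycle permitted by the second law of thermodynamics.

The upper bound on efficiency is η_max = 1 − T_C/T_H = 1 − 356.00/685.00 = 0.4803.
W_max = η_max · Q_H = 0.4803 × 634 = 304.5 kJ.

W_max ≈ 304.5 kJ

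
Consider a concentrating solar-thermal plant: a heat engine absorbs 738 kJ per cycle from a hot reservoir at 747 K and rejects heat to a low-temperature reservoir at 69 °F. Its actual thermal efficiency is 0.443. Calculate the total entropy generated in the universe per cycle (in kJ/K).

T_C = 69 °F → (69 − 32) × 5/9 = 20.56 °C = 293.71 K.
W = η·Q_H = 0.443 × 738 = 326.9 kJ, so Q_C = Q_H − W = 411.1 kJ.
The hot reservoir loses entropy Q_H/T_H = 738/747.00 = 0.9880 kJ/K; the cold reservoir gains Q_C/T_C = 411.1/293.71 = 1.400 kJ/K.
ΔS_univ = −Q_H/T_H + Q_C/T_C = 0.412 kJ/K (> 0, since η = 0.443 < η_Carnot = 0.607).

ΔS_univ ≈ 0.412 kJ/K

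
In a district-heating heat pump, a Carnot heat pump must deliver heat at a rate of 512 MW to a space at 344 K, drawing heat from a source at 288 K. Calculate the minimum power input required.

Reversible heating COP: COP_HP = T_H/(T_H − T_C) = 344.00/56.00 = 6.1429.
W = Q_H/COP_HP = 512/6.1429 = 83.3 MW.

Ẇ_in ≈ 83.3 MW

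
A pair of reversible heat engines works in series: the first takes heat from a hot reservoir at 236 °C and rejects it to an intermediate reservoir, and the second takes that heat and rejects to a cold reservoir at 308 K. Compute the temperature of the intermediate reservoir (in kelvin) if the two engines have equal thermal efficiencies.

T_m ≈ 396 K

T_H = 236 °C → 236 + 273.15 = 509.15 K.
Equal efficiencies require 1 − T_m/T_H = 1 − T_C/T_m, i.e. T_m/T_H = T_C/T_m, so T_m = √(T_H·T_C) = √(509.15 × 308.00) = 396 K.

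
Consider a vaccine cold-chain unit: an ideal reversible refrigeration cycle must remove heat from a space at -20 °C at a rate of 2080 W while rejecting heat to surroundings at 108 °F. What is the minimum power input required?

T_H = 108 °F → (108 − 32) × 5/9 = 42.22 °C = 315.37 K.
T_C = -20 °C → -20 + 273.15 = 253.15 K.
The reversible coefficient of performance is COP_R = T_C/(T_H − T_C) = 253.15/62.22 = 4.0685.
W = Q_C/COP_R = 2080/4.0685 = 511 W.

Ẇ_in ≈ 511 W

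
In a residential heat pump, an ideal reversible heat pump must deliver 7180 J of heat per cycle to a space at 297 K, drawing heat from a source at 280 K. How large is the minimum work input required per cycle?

W_in ≈ 411 J

For a reversible heat pump, COP_HP = T_H/(T_H − T_C) = 297.00/17.00 = 17.4706.
W = Q_H/COP_HP = 7180/17.4706 = 411 J.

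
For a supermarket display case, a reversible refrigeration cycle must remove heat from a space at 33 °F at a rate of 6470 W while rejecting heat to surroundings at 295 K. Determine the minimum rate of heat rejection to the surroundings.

Q̇_H ≈ 6970 W

T_C = 33 °F → (33 − 32) × 5/9 = 0.56 °C = 273.71 K.
For a reversible cycle Q_H/Q_C = T_H/T_C, so Q_H = Q_C·T_H/T_C = 6470 × 295.00/273.71 = 6970 W.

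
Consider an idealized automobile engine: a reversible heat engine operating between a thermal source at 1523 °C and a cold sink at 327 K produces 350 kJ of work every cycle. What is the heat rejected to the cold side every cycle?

Q_C ≈ 77.90 kJ

T_H = 1523 °C → 1523 + 273.15 = 1796.15 K.
Carnot efficiency: η = 1 − T_C/T_H = 1 − 327.00/1796.15 = 0.8179.
Since Q_C/Q_H = T_C/T_H and Q_H = W/η, Q_C = W·T_C/(T_H − T_C) = 350 × 327.00/1469.15 = 77.90 kJ.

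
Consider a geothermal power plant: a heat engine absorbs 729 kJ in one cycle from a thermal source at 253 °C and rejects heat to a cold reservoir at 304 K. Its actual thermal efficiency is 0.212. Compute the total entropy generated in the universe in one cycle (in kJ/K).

ΔS_univ ≈ 0.5041 kJ/K

T_H = 253 °C → 253 + 273.15 = 526.15 K.
W = η·Q_H = 0.212 × 729 = 154.5 kJ, so Q_C = Q_H − W = 574.5 kJ.
The hot reservoir loses entropy Q_H/T_H = 729/526.15 = 1.386 kJ/K; the cold reservoir gains Q_C/T_C = 574.5/304.00 = 1.890 kJ/K.
ΔS_univ = −Q_H/T_H + Q_C/T_C = 0.5041 kJ/K (> 0, since η = 0.212 < η_Carnot = 0.422).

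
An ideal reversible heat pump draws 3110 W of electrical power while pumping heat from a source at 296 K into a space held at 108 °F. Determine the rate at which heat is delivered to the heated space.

T_H = 108 °F → (108 − 32) × 5/9 = 42.22 °C = 315.37 K.
The Carnot heat-pump COP is COP_HP = T_H/(T_H − T_C) = 315.37/19.37 = 16.2796.
Q_H = COP_HP · W = 16.2796 × 3110 = 50600 W.

Q̇_H ≈ 50600 W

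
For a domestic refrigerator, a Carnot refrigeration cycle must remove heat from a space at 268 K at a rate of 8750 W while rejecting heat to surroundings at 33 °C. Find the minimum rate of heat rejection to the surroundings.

T_H = 33 °C → 33 + 273.15 = 306.15 K.
For a reversible cycle Q_H/Q_C = T_H/T_C, so Q_H = Q_C·T_H/T_C = 8750 × 306.15/268.00 = 10000 W.

Q̇_H ≈ 10000 W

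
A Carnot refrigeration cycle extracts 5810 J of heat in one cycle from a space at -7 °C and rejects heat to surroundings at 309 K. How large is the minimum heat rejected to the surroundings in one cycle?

T_C = -7 °C → -7 + 273.15 = 266.15 K.
For a reversible cycle Q_H/Q_C = T_H/T_C, so Q_H = Q_C·T_H/T_C = 5810 × 309.00/266.15 = 6750 J.

Q_H ≈ 6750 J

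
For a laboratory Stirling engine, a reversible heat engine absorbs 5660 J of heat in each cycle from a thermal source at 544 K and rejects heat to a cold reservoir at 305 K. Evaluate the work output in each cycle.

η_rev = 1 − T_C/T_H = 1 − 305.00/544.00 = 0.4393.
W = η·Q_H = 0.4393 × 5660 = 2490 J.

W ≈ 2490 J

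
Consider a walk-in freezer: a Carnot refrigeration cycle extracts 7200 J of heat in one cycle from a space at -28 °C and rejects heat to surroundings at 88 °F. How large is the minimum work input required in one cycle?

W_in ≈ 1740 J

T_H = 88 °F → (88 − 32) × 5/9 = 31.11 °C = 304.26 K.
T_C = -28 °C → -28 + 273.15 = 245.15 K.
The reversible coefficient of performance is COP_R = T_C/(T_H − T_C) = 245.15/59.11 = 4.1473.
W = Q_C/COP_R = 7200/4.1473 = 1740 J.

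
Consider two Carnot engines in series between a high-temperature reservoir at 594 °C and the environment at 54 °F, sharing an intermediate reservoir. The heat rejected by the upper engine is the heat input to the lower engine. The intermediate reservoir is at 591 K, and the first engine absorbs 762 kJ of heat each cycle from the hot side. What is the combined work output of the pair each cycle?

T_H = 594 °C → 594 + 273.15 = 867.15 K.
T_C = 54 °F → (54 − 32) × 5/9 = 12.22 °C = 285.37 K.
Two reversible stages in series are equivalent to a single Carnot engine between T_H and T_C, so η_total = 1 − T_C/T_H = 1 − 285.37/867.15 = 0.6709.
W_total = η_total · Q_H = 0.6709 × 762 = 511 kJ.

W_total ≈ 511 kJ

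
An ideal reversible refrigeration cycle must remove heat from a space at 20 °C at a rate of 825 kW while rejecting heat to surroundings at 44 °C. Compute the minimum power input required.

T_H = 44 °C → 44 + 273.15 = 317.15 K.
T_C = 20 °C → 20 + 273.15 = 293.15 K.
The reversible coefficient of performance is COP_R = T_C/(T_H − T_C) = 293.15/24.00 = 12.2146.
W = Q_C/COP_R = 825/12.2146 = 67.54 kW.

Ẇ_in ≈ 67.54 kW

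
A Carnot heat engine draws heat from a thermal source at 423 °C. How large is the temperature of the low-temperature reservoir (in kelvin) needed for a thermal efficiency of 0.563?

T_C ≈ 304.2 K

T_H = 423 °C → 423 + 273.15 = 696.15 K.
From η = 1 − T_C/T_H, T_C = T_H·(1 − η) = 696.15 × (1 − 0.563) = 304.2 K.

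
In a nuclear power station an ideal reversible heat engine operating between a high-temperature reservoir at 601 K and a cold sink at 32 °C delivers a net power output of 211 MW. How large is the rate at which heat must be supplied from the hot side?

Q̇_H ≈ 429 MW

T_C = 32 °C → 32 + 273.15 = 305.15 K.
Since the cycle is reversible, η = 1 − T_C/T_H = 1 − 305.15/601.00 = 0.4923.
Q_H = W/η = 211/0.4923 = 429 MW.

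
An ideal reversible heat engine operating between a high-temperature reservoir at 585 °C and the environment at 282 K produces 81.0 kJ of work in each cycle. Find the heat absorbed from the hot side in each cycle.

T_H = 585 °C → 585 + 273.15 = 858.15 K.
For a reversible engine, η = 1 − T_C/T_H = 1 − 282.00/858.15 = 0.6714.
Q_H = W/η = 81.0/0.6714 = 121 kJ.

Q_H ≈ 121 kJ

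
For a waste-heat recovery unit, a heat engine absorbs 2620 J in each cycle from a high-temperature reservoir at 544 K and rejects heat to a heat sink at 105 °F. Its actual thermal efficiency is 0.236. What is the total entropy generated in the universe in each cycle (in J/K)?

T_C = 105 °F → (105 − 32) × 5/9 = 40.56 °C = 313.71 K.
W = η·Q_H = 0.236 × 2620 = 618.3 J, so Q_C = Q_H − W = 2002 J.
Reservoir entropy changes: ΔS_H = −Q_H/T_H = −2620/544.00 = -4.816 J/K and ΔS_C = +Q_C/T_C = 2002/313.71 = 6.381 J/K.
ΔS_univ = −Q_H/T_H + Q_C/T_C = 1.56 J/K (> 0, since η = 0.236 < η_Carnot = 0.423).

ΔS_univ ≈ 1.56 J/K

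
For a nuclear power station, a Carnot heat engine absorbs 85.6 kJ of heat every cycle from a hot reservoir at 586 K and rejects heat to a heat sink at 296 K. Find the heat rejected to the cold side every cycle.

Q_C ≈ 43.2 kJ

For a reversible engine, η = 1 − T_C/T_H = 1 − 296.00/586.00 = 0.4949.
For a reversible cycle Q_C/Q_H = T_C/T_H, so Q_C = 85.6 × 296.00/586.00 = 43.2 kJ.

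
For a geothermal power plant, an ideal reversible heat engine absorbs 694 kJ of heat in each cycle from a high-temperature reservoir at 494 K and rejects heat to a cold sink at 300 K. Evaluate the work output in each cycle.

W ≈ 272.5 kJ

Carnot efficiency: η = 1 − T_C/T_H = 1 − 300.00/494.00 = 0.3927.
W = η·Q_H = 0.3927 × 694 = 272.5 kJ.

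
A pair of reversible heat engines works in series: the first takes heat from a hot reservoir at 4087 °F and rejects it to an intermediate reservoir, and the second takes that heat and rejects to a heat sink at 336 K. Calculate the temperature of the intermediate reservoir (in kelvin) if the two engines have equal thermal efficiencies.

T_H = 4087 °F → (4087 − 32) × 5/9 = 2252.78 °C = 2525.93 K.
Equal efficiencies require 1 − T_m/T_H = 1 − T_C/T_m, i.e. T_m/T_H = T_C/T_m, so T_m = √(T_H·T_C) = √(2525.93 × 336.00) = 921 K.

T_m ≈ 921 K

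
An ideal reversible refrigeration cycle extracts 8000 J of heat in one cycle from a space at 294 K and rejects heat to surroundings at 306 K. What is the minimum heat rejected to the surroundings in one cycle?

Q_H ≈ 8330 J

For a reversible cycle Q_H/Q_C = T_H/T_C, so Q_H = Q_C·T_H/T_C = 8000 × 306.00/294.00 = 8330 J.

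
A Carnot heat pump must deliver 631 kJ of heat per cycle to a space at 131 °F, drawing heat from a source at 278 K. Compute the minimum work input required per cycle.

W_in ≈ 96.4 kJ

T_H = 131 °F → (131 − 32) × 5/9 = 55.00 °C = 328.15 K.
COP_HP = T_H/(T_H − T_C) = 328.15/50.15 = 6.5434.
W = Q_H/COP_HP = 631/6.5434 = 96.4 kJ.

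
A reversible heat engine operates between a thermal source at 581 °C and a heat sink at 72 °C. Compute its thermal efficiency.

T_H = 581 °C → 581 + 273.15 = 854.15 K.
T_C = 72 °C → 72 + 273.15 = 345.15 K.
Since the cycle is reversible, η = 1 − T_C/T_H = 1 − 345.15/854.15 = 0.596.

η ≈ 0.596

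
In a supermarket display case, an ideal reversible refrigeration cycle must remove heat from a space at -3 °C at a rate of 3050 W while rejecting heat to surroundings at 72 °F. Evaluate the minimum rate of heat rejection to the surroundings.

Q̇_H ≈ 3330 W

T_H = 72 °F → (72 − 32) × 5/9 = 22.22 °C = 295.37 K.
T_C = -3 °C → -3 + 273.15 = 270.15 K.
For a reversible cycle Q_H/Q_C = T_H/T_C, so Q_H = Q_C·T_H/T_C = 3050 × 295.37/270.15 = 3330 W.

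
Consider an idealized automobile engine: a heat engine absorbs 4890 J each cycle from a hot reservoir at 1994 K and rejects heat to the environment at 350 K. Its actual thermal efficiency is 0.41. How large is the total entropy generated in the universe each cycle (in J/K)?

W = η·Q_H = 0.41 × 4890 = 2005 J, so Q_C = Q_H − W = 2885 J.
The hot reservoir loses entropy Q_H/T_H = 4890/1994.00 = 2.452 J/K; the cold reservoir gains Q_C/T_C = 2885/350.00 = 8.243 J/K.
ΔS_univ = −Q_H/T_H + Q_C/T_C = 5.79 J/K (> 0, since η = 0.41 < η_Carnot = 0.824).

ΔS_univ ≈ 5.79 J/K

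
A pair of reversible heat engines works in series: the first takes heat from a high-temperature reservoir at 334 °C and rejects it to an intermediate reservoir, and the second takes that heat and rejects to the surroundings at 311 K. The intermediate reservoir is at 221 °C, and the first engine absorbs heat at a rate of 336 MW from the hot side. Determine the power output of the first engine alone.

T_H = 334 °C → 334 + 273.15 = 607.15 K.
T_m = 221 °C → 221 + 273.15 = 494.15 K.
First-stage efficiency η₁ = 1 − T_m/T_H = 1 − 494.15/607.15 = 0.1861.
W₁ = η₁·Q_H = 0.1861 × 336 = 62.53 MW.

Ẇ₁ ≈ 62.53 MW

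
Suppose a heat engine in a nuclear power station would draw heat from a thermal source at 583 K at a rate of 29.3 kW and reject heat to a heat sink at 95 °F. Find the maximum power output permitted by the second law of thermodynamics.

Ẇ_max ≈ 13.8 kW

T_C = 95 °F → (95 − 32) × 5/9 = 35.00 °C = 308.15 K.
The upper bound on efficiency is η_max = 1 − T_C/T_H = 1 − 308.15/583.00 = 0.4714.
W_max = η_max · Q_H = 0.4714 × 29.3 = 13.8 kW.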